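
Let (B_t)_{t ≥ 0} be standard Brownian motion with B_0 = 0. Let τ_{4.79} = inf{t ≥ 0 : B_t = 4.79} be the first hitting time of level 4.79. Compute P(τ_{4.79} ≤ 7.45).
P(τ_{4.79} ≤ 7.45) = 2(1 − Φ(4.79/√7.45)) = 2(1 − Φ(1.7549)) ≈ 0.0793

By the reflection principle for standard BM, P(τ_b ≤ t) = 2 · P(B_t ≥ b). Since B_t ~ N(0, t), P(B_t ≥ 4.79) = 1 − Φ(4.79/√t) = 1 − Φ(4.79/√7.45) = 1 − Φ(1.7549) ≈ 0.03964. Doubling: P(τ_{4.79} ≤ 7.45) ≈ 2 · 0.03964 = 0.07928 ≈ 0.0793.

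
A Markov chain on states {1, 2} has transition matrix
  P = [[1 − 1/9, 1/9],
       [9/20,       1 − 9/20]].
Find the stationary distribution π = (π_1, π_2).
π_1 = 81/101, π_2 = 20/101

Solve πP = π with π_1 + π_2 = 1. From πP = π: π_1 · (1 − 1/9) + π_2 · 9/20 = π_1 ⇒ π_2 · 9/20 = π_1 · 1/9 ⇒ π_2/π_1 = (1/9)/(9/20) = 20/81. Together with π_1 + π_2 = 1:
  π_1 = (9/20)/(1/9 + 9/20) = (9/20)/(101/180) = 81/101,
  π_2 = (1/9)/(1/9 + 9/20) = (1/9)/(101/180) = 20/101.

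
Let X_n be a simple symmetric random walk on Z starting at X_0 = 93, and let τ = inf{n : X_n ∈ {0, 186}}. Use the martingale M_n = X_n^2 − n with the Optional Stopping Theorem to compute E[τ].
E[τ] = 8649

M_n = X_n^2 − n is a martingale (since E[X_{n+1}^2 | F_n] = X_n^2 + 1). By OST (τ has finite mean in a bounded region), E[M_τ] = E[M_0] = X_0^2 − 0 = 93^2 = 8649. Also E[M_τ] = E[X_τ^2] − E[τ]. The walk exits at 0 or 186, with P(hit 186 first) = 93/186, so E[X_τ^2] = 186^2 · 93/186 + 0 = 17298. Thus E[τ] = E[X_τ^2] − E[M_τ] = 17298 − 8649 = 8649 = 93(186 − 93) = 8649.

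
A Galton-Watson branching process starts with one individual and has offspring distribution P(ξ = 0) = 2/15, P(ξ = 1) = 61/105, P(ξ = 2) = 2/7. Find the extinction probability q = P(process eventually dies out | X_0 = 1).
q = 7/15

The pgf is f(s) = 2/15 + 61/105·s + 2/7·s². The extinction probability q is the smallest fixed point of f in [0, 1]. Setting s = f(s):
  2/7·s² + (61/105 − 1)·s + 2/15 = 0
  2/7·s² − (2/15 + 2/7)·s + 2/15 = 0
which factors as (s − 1)·(2/7·s − 2/15) = 0, giving roots s = 1 and s = (2/15)/(2/7) = 7/15.
Mean offspring μ = 61/105 + 2·2/7 = 121/105 > 1 (supercritical), so q < 1. The extinction probability is the smaller root: q = (2/15)/(2/7) = 7/15.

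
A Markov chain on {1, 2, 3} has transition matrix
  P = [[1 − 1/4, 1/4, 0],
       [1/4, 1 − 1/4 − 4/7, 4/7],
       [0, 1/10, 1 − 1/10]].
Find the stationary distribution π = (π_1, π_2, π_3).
π = (7/54, 7/54, 20/27)

This is a birth-death chain on three states, which satisfies detailed balance: π_1 · P_{12} = π_2 · P_{21} and π_2 · P_{23} = π_3 · P_{32}.
From π_1 · 1/4 = π_2 · 1/4: π_2/π_1 = (1/4)/(1/4) = 1.
From π_2 · 4/7 = π_3 · 1/10: π_3/π_2 = (4/7)/(1/10) = 40/7.
Take π_1 proportional to 1; then unnormalized π = (1, 1, 40/7). Normalize by dividing by the sum 54/7:
  π = (7/54, 7/54, 20/27).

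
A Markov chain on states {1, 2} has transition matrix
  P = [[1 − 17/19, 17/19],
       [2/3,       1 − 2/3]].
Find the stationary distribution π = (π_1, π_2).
π_1 = 38/89, π_2 = 51/89

Solve πP = π with π_1 + π_2 = 1. From πP = π: π_1 · (1 − 17/19) + π_2 · 2/3 = π_1 ⇒ π_2 · 2/3 = π_1 · 17/19 ⇒ π_2/π_1 = (17/19)/(2/3) = 51/38. Together with π_1 + π_2 = 1:
  π_1 = (2/3)/(17/19 + 2/3) = (2/3)/(89/57) = 38/89,
  π_2 = (17/19)/(17/19 + 2/3) = (17/19)/(89/57) = 51/89.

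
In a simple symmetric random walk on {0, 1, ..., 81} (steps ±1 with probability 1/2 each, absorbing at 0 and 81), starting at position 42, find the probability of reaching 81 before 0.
P(hit 81 before 0) = 42/81 = 14/27

Let u_k = P(hit 81 before 0 | start at k). Then u_0 = 0, u_81 = 1, and u_k = u_{k-1}/2 + u_{k+1}/2 for 1 ≤ k ≤ 80. This harmonic recurrence is solved by u_k = k/81, giving u_42 = 42/81 = 14/27.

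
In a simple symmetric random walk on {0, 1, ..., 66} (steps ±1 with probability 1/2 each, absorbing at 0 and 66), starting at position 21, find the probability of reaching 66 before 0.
P(hit 66 before 0) = 21/66 = 7/22

Let u_k = P(hit 66 before 0 | start at k). Then u_0 = 0, u_66 = 1, and u_k = u_{k-1}/2 + u_{k+1}/2 for 1 ≤ k ≤ 65. This harmonic recurrence is solved by u_k = k/66, giving u_21 = 21/66 = 7/22.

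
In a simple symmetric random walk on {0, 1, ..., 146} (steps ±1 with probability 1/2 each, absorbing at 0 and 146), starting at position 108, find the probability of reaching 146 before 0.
P(hit 146 before 0) = 108/146 = 54/73

Let u_k = P(hit 146 before 0 | start at k). Then u_0 = 0, u_146 = 1, and u_k = u_{k-1}/2 + u_{k+1}/2 for 1 ≤ k ≤ 145. This harmonic recurrence is solved by u_k = k/146, giving u_108 = 108/146 = 54/73.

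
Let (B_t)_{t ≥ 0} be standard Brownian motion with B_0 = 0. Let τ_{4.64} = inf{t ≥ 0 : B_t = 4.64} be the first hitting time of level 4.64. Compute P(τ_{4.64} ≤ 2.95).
P(τ_{4.64} ≤ 2.95) = 2(1 − Φ(4.64/√2.95)) = 2(1 − Φ(2.7015)) ≈ 0.0069

By the reflection principle for standard BM, P(τ_b ≤ t) = 2 · P(B_t ≥ b). Since B_t ~ N(0, t), P(B_t ≥ 4.64) = 1 − Φ(4.64/√t) = 1 − Φ(4.64/√2.95) = 1 − Φ(2.7015) ≈ 0.00345. Doubling: P(τ_{4.64} ≤ 2.95) ≈ 2 · 0.00345 = 0.00690 ≈ 0.0069.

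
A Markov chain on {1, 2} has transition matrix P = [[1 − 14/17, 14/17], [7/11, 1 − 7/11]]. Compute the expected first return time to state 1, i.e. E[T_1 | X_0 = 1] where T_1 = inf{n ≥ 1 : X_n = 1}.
E[T_1 | X_0 = 1] = 1/π_1 = 39/17

For an irreducible recurrent Markov chain with stationary distribution π, E[T_i | X_0 = i] = 1/π_i (Kac's formula). Here π_1 = (7/11)/(14/17 + 7/11) = (7/11)/(273/187) = 17/39, so E[T_1 | X_0 = 1] = 1/π_1 = (14/17 + 7/11)/(7/11) = (273/187)/(7/11) = 39/17.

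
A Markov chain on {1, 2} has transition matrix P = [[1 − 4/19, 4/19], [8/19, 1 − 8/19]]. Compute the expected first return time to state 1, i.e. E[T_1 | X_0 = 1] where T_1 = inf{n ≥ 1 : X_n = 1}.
E[T_1 | X_0 = 1] = 1/π_1 = 3/2

For an irreducible recurrent Markov chain with stationary distribution π, E[T_i | X_0 = i] = 1/π_i (Kac's formula). Here π_1 = (8/19)/(4/19 + 8/19) = (8/19)/(12/19) = 2/3, so E[T_1 | X_0 = 1] = 1/π_1 = (4/19 + 8/19)/(8/19) = (12/19)/(8/19) = 3/2.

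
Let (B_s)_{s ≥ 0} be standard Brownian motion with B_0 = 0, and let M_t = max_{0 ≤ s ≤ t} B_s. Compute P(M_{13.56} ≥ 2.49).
P(M_{13.56} ≥ 2.49) = 2·P(B_{13.56} ≥ 2.49) = 2(1 − Φ(2.49/√13.56)) ≈ 0.4989

By the reflection principle for Brownian motion, P(M_t ≥ a) = 2 · P(B_t ≥ a) for a ≥ 0. Since B_t ~ N(0, t), P(B_t ≥ 2.49) = 1 − Φ(2.49/√t) = 1 − Φ(2.49/√13.56) = 1 − Φ(0.6762). So
  P(M_{13.56} ≥ 2.49) = 2(1 − Φ(0.6762)) ≈ 0.4989.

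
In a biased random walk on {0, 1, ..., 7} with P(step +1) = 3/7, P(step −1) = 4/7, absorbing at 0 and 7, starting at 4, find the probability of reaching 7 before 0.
P(hit 7 before 0) = (1 − (4/3)^4) / (1 − (4/3)^7) = 4725/14197

Let u_k denote P(reach 7 before 0 | start at k). Boundary: u_0 = 0, u_7 = 1. Recurrence: u_k = 3/7·u_{k+1} + 4/7·u_{k-1} for 1 ≤ k ≤ 6. Try u_k = A + B·r^k with r = q/p = (4/7)/(3/7) = 4/3. Substitution satisfies the recurrence; boundary conditions give:
  u_k = (1 − r^k) / (1 − r^N) = (1 − (4/3)^4) / (1 − (4/3)^7) = 4725/14197.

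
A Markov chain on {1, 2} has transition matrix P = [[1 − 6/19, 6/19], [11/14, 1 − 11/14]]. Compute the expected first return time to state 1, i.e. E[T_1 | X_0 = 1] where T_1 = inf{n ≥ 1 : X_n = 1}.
E[T_1 | X_0 = 1] = 1/π_1 = 293/209

For an irreducible recurrent Markov chain with stationary distribution π, E[T_i | X_0 = i] = 1/π_i (Kac's formula). Here π_1 = (11/14)/(6/19 + 11/14) = (11/14)/(293/266) = 209/293, so E[T_1 | X_0 = 1] = 1/π_1 = (6/19 + 11/14)/(11/14) = (293/266)/(11/14) = 293/209.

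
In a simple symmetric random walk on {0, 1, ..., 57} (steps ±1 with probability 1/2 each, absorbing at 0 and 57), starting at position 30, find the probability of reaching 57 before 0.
P(hit 57 before 0) = 30/57 = 10/19

Let u_k = P(hit 57 before 0 | start at k). Then u_0 = 0, u_57 = 1, and u_k = u_{k-1}/2 + u_{k+1}/2 for 1 ≤ k ≤ 56. This harmonic recurrence is solved by u_k = k/57, giving u_30 = 30/57 = 10/19.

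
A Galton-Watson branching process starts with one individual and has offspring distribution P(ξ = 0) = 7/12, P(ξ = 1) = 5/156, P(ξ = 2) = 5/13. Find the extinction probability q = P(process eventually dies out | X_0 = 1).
q = 1

Mean offspring μ = 0·7/12 + 1·5/156 + 2·5/13 = 125/156 ≤ 1. For μ ≤ 1 with offspring not concentrated at 1, the Galton-Watson process goes extinct almost surely, so q = 1.
(Algebraic check: The pgf is f(s) = 7/12 + 5/156·s + 5/13·s². The extinction probability q is the smallest fixed point of f in [0, 1]. Setting s = f(s):
  5/13·s² + (5/156 − 1)·s + 7/12 = 0
  5/13·s² − (7/12 + 5/13)·s + 7/12 = 0
which factors as (s − 1)·(5/13·s − 7/12) = 0, giving roots s = 1 and s = (7/12)/(5/13) = 91/60. Since 91/60 ≥ 1, the smallest root in [0, 1] is s = 1.)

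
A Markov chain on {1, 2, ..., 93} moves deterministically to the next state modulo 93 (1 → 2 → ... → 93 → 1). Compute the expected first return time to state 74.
E[T_74 | X_0 = 74] = 93

The chain cycles deterministically, so starting at state 74 it returns in exactly 93 steps. Equivalently, the stationary distribution is uniform π_j = 1/93 for every state j, so by Kac's formula E[T_74] = 1/π_74 = 93.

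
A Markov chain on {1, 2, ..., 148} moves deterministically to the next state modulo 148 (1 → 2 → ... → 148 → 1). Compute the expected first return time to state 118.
E[T_118 | X_0 = 118] = 148

The chain cycles deterministically, so starting at state 118 it returns in exactly 148 steps. Equivalently, the stationary distribution is uniform π_j = 1/148 for every state j, so by Kac's formula E[T_118] = 1/π_118 = 148.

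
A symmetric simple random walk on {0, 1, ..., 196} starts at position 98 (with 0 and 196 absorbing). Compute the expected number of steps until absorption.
E[τ | X_0 = 98] = 9604

Let v_k = E[τ | X_0 = k]. Boundary: v_0 = v_196 = 0. Recurrence: v_k = 1 + (v_{k-1} + v_{k+1})/2 for 1 ≤ k ≤ 195. The particular solution to v_k − (v_{k-1} + v_{k+1})/2 = 1 is v_k = −k^2. Adding homogeneous solution A + B k and matching boundaries gives v_k = k (196 − k). Substituting k = 98: v_98 = 98 · 98 = 9604.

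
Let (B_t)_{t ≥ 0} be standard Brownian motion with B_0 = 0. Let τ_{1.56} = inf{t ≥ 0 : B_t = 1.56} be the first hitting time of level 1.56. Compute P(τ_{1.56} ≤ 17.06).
P(τ_{1.56} ≤ 17.06) = 2(1 − Φ(1.56/√17.06)) = 2(1 − Φ(0.3777)) ≈ 0.7057

By the reflection principle for standard BM, P(τ_b ≤ t) = 2 · P(B_t ≥ b). Since B_t ~ N(0, t), P(B_t ≥ 1.56) = 1 − Φ(1.56/√t) = 1 − Φ(1.56/√17.06) = 1 − Φ(0.3777) ≈ 0.35283. Doubling: P(τ_{1.56} ≤ 17.06) ≈ 2 · 0.35283 = 0.70566 ≈ 0.7057.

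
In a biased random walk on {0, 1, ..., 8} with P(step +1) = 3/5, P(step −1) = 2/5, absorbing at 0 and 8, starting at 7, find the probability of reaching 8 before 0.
P(hit 8 before 0) = (1 − (2/3)^7) / (1 − (2/3)^8) = 6177/6305

Let u_k denote P(reach 8 before 0 | start at k). Boundary: u_0 = 0, u_8 = 1. Recurrence: u_k = 3/5·u_{k+1} + 2/5·u_{k-1} for 1 ≤ k ≤ 7. Try u_k = A + B·r^k with r = q/p = (2/5)/(3/5) = 2/3. Substitution satisfies the recurrence; boundary conditions give:
  u_k = (1 − r^k) / (1 − r^N) = (1 − (2/3)^7) / (1 − (2/3)^8) = 6177/6305.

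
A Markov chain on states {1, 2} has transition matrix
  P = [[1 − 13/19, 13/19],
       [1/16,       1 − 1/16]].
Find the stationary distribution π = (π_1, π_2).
π_1 = 19/227, π_2 = 208/227

Solve πP = π with π_1 + π_2 = 1. From πP = π: π_1 · (1 − 13/19) + π_2 · 1/16 = π_1 ⇒ π_2 · 1/16 = π_1 · 13/19 ⇒ π_2/π_1 = (13/19)/(1/16) = 208/19. Together with π_1 + π_2 = 1:
  π_1 = (1/16)/(13/19 + 1/16) = (1/16)/(227/304) = 19/227,
  π_2 = (13/19)/(13/19 + 1/16) = (13/19)/(227/304) = 208/227.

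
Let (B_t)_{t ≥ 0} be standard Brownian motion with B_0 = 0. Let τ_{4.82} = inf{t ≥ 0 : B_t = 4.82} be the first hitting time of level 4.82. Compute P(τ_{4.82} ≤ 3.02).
P(τ_{4.82} ≤ 3.02) = 2(1 − Φ(4.82/√3.02)) = 2(1 − Φ(2.7736)) ≈ 0.0055

By the reflection principle for standard BM, P(τ_b ≤ t) = 2 · P(B_t ≥ b). Since B_t ~ N(0, t), P(B_t ≥ 4.82) = 1 − Φ(4.82/√t) = 1 − Φ(4.82/√3.02) = 1 − Φ(2.7736) ≈ 0.00277. Doubling: P(τ_{4.82} ≤ 3.02) ≈ 2 · 0.00277 = 0.00554 ≈ 0.0055.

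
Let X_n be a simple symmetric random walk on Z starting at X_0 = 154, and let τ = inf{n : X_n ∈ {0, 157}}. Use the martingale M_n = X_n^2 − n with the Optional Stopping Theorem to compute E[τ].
E[τ] = 462

M_n = X_n^2 − n is a martingale (since E[X_{n+1}^2 | F_n] = X_n^2 + 1). By OST (τ has finite mean in a bounded region), E[M_τ] = E[M_0] = X_0^2 − 0 = 154^2 = 23716. Also E[M_τ] = E[X_τ^2] − E[τ]. The walk exits at 0 or 157, with P(hit 157 first) = 154/157, so E[X_τ^2] = 157^2 · 154/157 + 0 = 24178. Thus E[τ] = E[X_τ^2] − E[M_τ] = 24178 − 23716 = 462 = 154(157 − 154) = 462.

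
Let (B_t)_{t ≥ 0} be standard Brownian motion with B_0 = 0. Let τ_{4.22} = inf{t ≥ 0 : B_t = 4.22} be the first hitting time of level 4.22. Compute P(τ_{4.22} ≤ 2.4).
P(τ_{4.22} ≤ 2.4) = 2(1 − Φ(4.22/√2.4)) = 2(1 − Φ(2.7240)) ≈ 0.0064

By the reflection principle for standard BM, P(τ_b ≤ t) = 2 · P(B_t ≥ b). Since B_t ~ N(0, t), P(B_t ≥ 4.22) = 1 − Φ(4.22/√t) = 1 − Φ(4.22/√2.4) = 1 − Φ(2.7240) ≈ 0.00322. Doubling: P(τ_{4.22} ≤ 2.4) ≈ 2 · 0.00322 = 0.00644 ≈ 0.0064.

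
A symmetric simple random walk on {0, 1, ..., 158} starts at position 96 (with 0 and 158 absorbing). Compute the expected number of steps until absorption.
E[τ | X_0 = 96] = 5952

Let v_k = E[τ | X_0 = k]. Boundary: v_0 = v_158 = 0. Recurrence: v_k = 1 + (v_{k-1} + v_{k+1})/2 for 1 ≤ k ≤ 157. The particular solution to v_k − (v_{k-1} + v_{k+1})/2 = 1 is v_k = −k^2. Adding homogeneous solution A + B k and matching boundaries gives v_k = k (158 − k). Substituting k = 96: v_96 = 96 · 62 = 5952.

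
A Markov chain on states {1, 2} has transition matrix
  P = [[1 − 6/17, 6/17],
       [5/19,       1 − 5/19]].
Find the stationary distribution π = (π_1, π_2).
π_1 = 85/199, π_2 = 114/199

Solve πP = π with π_1 + π_2 = 1. From πP = π: π_1 · (1 − 6/17) + π_2 · 5/19 = π_1 ⇒ π_2 · 5/19 = π_1 · 6/17 ⇒ π_2/π_1 = (6/17)/(5/19) = 114/85. Together with π_1 + π_2 = 1:
  π_1 = (5/19)/(6/17 + 5/19) = (5/19)/(199/323) = 85/199,
  π_2 = (6/17)/(6/17 + 5/19) = (6/17)/(199/323) = 114/199.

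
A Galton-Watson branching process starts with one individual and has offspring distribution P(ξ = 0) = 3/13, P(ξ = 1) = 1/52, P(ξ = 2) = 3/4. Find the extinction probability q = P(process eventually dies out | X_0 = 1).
q = 4/13

The pgf is f(s) = 3/13 + 1/52·s + 3/4·s². The extinction probability q is the smallest fixed point of f in [0, 1]. Setting s = f(s):
  3/4·s² + (1/52 − 1)·s + 3/13 = 0
  3/4·s² − (3/13 + 3/4)·s + 3/13 = 0
which factors as (s − 1)·(3/4·s − 3/13) = 0, giving roots s = 1 and s = (3/13)/(3/4) = 4/13.
Mean offspring μ = 1/52 + 2·3/4 = 79/52 > 1 (supercritical), so q < 1. The extinction probability is the smaller root: q = (3/13)/(3/4) = 4/13.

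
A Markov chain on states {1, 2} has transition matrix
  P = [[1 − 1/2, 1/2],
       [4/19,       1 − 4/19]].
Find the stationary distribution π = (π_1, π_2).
π_1 = 8/27, π_2 = 19/27

Solve πP = π with π_1 + π_2 = 1. From πP = π: π_1 · (1 − 1/2) + π_2 · 4/19 = π_1 ⇒ π_2 · 4/19 = π_1 · 1/2 ⇒ π_2/π_1 = (1/2)/(4/19) = 19/8. Together with π_1 + π_2 = 1:
  π_1 = (4/19)/(1/2 + 4/19) = (4/19)/(27/38) = 8/27,
  π_2 = (1/2)/(1/2 + 4/19) = (1/2)/(27/38) = 19/27.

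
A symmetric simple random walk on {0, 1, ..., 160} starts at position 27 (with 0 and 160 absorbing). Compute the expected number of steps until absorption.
E[τ | X_0 = 27] = 3591

Let v_k = E[τ | X_0 = k]. Boundary: v_0 = v_160 = 0. Recurrence: v_k = 1 + (v_{k-1} + v_{k+1})/2 for 1 ≤ k ≤ 159. The particular solution to v_k − (v_{k-1} + v_{k+1})/2 = 1 is v_k = −k^2. Adding homogeneous solution A + B k and matching boundaries gives v_k = k (160 − k). Substituting k = 27: v_27 = 27 · 133 = 3591.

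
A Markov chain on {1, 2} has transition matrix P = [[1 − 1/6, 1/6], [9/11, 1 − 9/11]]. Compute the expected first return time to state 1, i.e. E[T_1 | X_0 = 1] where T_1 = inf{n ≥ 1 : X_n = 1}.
E[T_1 | X_0 = 1] = 1/π_1 = 65/54

For an irreducible recurrent Markov chain with stationary distribution π, E[T_i | X_0 = i] = 1/π_i (Kac's formula). Here π_1 = (9/11)/(1/6 + 9/11) = (9/11)/(65/66) = 54/65, so E[T_1 | X_0 = 1] = 1/π_1 = (1/6 + 9/11)/(9/11) = (65/66)/(9/11) = 65/54.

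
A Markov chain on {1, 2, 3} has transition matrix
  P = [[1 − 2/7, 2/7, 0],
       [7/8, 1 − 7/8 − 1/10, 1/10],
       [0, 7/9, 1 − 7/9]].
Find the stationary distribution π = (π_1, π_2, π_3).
π = (1715/2347, 560/2347, 72/2347)

This is a birth-death chain on three states, which satisfies detailed balance: π_1 · P_{12} = π_2 · P_{21} and π_2 · P_{23} = π_3 · P_{32}.
From π_1 · 2/7 = π_2 · 7/8: π_2/π_1 = (2/7)/(7/8) = 16/49.
From π_2 · 1/10 = π_3 · 7/9: π_3/π_2 = (1/10)/(7/9) = 9/70.
Take π_1 proportional to 1; then unnormalized π = (1, 16/49, 72/1715). Normalize by dividing by the sum 2347/1715:
  π = (1715/2347, 560/2347, 72/2347).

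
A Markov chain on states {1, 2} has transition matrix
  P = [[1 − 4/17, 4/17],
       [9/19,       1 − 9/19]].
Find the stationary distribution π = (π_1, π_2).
π_1 = 153/229, π_2 = 76/229

Solve πP = π with π_1 + π_2 = 1. From πP = π: π_1 · (1 − 4/17) + π_2 · 9/19 = π_1 ⇒ π_2 · 9/19 = π_1 · 4/17 ⇒ π_2/π_1 = (4/17)/(9/19) = 76/153. Together with π_1 + π_2 = 1:
  π_1 = (9/19)/(4/17 + 9/19) = (9/19)/(229/323) = 153/229,
  π_2 = (4/17)/(4/17 + 9/19) = (4/17)/(229/323) = 76/229.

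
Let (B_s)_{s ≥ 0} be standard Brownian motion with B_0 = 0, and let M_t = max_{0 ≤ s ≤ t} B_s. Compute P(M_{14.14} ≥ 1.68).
P(M_{14.14} ≥ 1.68) = 2·P(B_{14.14} ≥ 1.68) = 2(1 − Φ(1.68/√14.14)) ≈ 0.6550

By the reflection principle for Brownian motion, P(M_t ≥ a) = 2 · P(B_t ≥ a) for a ≥ 0. Since B_t ~ N(0, t), P(B_t ≥ 1.68) = 1 − Φ(1.68/√t) = 1 − Φ(1.68/√14.14) = 1 − Φ(0.4468). So
  P(M_{14.14} ≥ 1.68) = 2(1 − Φ(0.4468)) ≈ 0.6550.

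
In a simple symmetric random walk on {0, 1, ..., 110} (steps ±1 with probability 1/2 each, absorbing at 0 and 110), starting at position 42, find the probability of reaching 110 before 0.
P(hit 110 before 0) = 42/110 = 21/55

Let u_k = P(hit 110 before 0 | start at k). Then u_0 = 0, u_110 = 1, and u_k = u_{k-1}/2 + u_{k+1}/2 for 1 ≤ k ≤ 109. This harmonic recurrence is solved by u_k = k/110, giving u_42 = 42/110 = 21/55.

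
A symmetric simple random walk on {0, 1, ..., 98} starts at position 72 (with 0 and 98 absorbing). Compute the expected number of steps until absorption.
E[τ | X_0 = 72] = 1872

Let v_k = E[τ | X_0 = k]. Boundary: v_0 = v_98 = 0. Recurrence: v_k = 1 + (v_{k-1} + v_{k+1})/2 for 1 ≤ k ≤ 97. The particular solution to v_k − (v_{k-1} + v_{k+1})/2 = 1 is v_k = −k^2. Adding homogeneous solution A + B k and matching boundaries gives v_k = k (98 − k). Substituting k = 72: v_72 = 72 · 26 = 1872.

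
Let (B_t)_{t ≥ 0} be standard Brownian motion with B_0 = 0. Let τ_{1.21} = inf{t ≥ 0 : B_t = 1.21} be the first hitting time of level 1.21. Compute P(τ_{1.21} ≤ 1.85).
P(τ_{1.21} ≤ 1.85) = 2(1 − Φ(1.21/√1.85)) = 2(1 − Φ(0.8896)) ≈ 0.3737

By the reflection principle for standard BM, P(τ_b ≤ t) = 2 · P(B_t ≥ b). Since B_t ~ N(0, t), P(B_t ≥ 1.21) = 1 − Φ(1.21/√t) = 1 − Φ(1.21/√1.85) = 1 − Φ(0.8896) ≈ 0.18684. Doubling: P(τ_{1.21} ≤ 1.85) ≈ 2 · 0.18684 = 0.37368 ≈ 0.3737.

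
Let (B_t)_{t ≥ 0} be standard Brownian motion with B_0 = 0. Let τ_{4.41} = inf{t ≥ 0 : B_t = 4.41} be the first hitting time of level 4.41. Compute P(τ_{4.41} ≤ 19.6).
P(τ_{4.41} ≤ 19.6) = 2(1 − Φ(4.41/√19.6)) = 2(1 − Φ(0.9961)) ≈ 0.3192

By the reflection principle for standard BM, P(τ_b ≤ t) = 2 · P(B_t ≥ b). Since B_t ~ N(0, t), P(B_t ≥ 4.41) = 1 − Φ(4.41/√t) = 1 − Φ(4.41/√19.6) = 1 − Φ(0.9961) ≈ 0.15960. Doubling: P(τ_{4.41} ≤ 19.6) ≈ 2 · 0.15960 = 0.31920 ≈ 0.3192.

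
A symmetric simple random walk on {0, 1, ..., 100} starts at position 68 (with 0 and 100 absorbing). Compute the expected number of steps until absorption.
E[τ | X_0 = 68] = 2176

Let v_k = E[τ | X_0 = k]. Boundary: v_0 = v_100 = 0. Recurrence: v_k = 1 + (v_{k-1} + v_{k+1})/2 for 1 ≤ k ≤ 99. The particular solution to v_k − (v_{k-1} + v_{k+1})/2 = 1 is v_k = −k^2. Adding homogeneous solution A + B k and matching boundaries gives v_k = k (100 − k). Substituting k = 68: v_68 = 68 · 32 = 2176.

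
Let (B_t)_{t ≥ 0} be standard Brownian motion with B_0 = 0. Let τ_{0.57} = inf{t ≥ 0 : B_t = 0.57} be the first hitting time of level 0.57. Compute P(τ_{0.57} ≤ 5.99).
P(τ_{0.57} ≤ 5.99) = 2(1 − Φ(0.57/√5.99)) = 2(1 − Φ(0.2329)) ≈ 0.8158

By the reflection principle for standard BM, P(τ_b ≤ t) = 2 · P(B_t ≥ b). Since B_t ~ N(0, t), P(B_t ≥ 0.57) = 1 − Φ(0.57/√t) = 1 − Φ(0.57/√5.99) = 1 − Φ(0.2329) ≈ 0.40792. Doubling: P(τ_{0.57} ≤ 5.99) ≈ 2 · 0.40792 = 0.81584 ≈ 0.8158.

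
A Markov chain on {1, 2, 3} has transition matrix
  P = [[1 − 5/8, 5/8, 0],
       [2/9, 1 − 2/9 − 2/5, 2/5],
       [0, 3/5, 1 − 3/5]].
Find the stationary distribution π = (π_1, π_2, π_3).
π = (16/91, 45/91, 30/91)

This is a birth-death chain on three states, which satisfies detailed balance: π_1 · P_{12} = π_2 · P_{21} and π_2 · P_{23} = π_3 · P_{32}.
From π_1 · 5/8 = π_2 · 2/9: π_2/π_1 = (5/8)/(2/9) = 45/16.
From π_2 · 2/5 = π_3 · 3/5: π_3/π_2 = (2/5)/(3/5) = 2/3.
Take π_1 proportional to 1; then unnormalized π = (1, 45/16, 15/8). Normalize by dividing by the sum 91/16:
  π = (16/91, 45/91, 30/91).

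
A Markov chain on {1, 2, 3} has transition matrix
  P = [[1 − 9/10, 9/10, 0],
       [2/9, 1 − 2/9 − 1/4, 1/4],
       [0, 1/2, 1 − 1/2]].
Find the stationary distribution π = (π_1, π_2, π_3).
π = (40/283, 162/283, 81/283)

This is a birth-death chain on three states, which satisfies detailed balance: π_1 · P_{12} = π_2 · P_{21} and π_2 · P_{23} = π_3 · P_{32}.
From π_1 · 9/10 = π_2 · 2/9: π_2/π_1 = (9/10)/(2/9) = 81/20.
From π_2 · 1/4 = π_3 · 1/2: π_3/π_2 = (1/4)/(1/2) = 1/2.
Take π_1 proportional to 1; then unnormalized π = (1, 81/20, 81/40). Normalize by dividing by the sum 283/40:
  π = (40/283, 162/283, 81/283).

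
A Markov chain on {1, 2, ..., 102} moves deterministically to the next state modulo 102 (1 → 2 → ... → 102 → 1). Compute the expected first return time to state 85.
E[T_85 | X_0 = 85] = 102

The chain cycles deterministically, so starting at state 85 it returns in exactly 102 steps. Equivalently, the stationary distribution is uniform π_j = 1/102 for every state j, so by Kac's formula E[T_85] = 1/π_85 = 102.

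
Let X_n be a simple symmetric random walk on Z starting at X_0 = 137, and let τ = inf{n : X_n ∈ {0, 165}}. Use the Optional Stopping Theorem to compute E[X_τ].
E[X_τ] = 137

X_n is a martingale and τ is a bounded-mean stopping time (indeed τ is finite a.s. with bounded expectation since the walk is in a bounded region). By the OST, E[X_τ] = E[X_0] = 137. Equivalently: E[X_τ] = 165 · P(hit 165 first) + 0 · P(hit 0 first) = 165 · (137/165) = 137.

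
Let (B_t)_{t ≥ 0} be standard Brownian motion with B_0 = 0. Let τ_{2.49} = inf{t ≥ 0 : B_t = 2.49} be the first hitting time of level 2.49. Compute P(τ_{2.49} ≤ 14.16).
P(τ_{2.49} ≤ 14.16) = 2(1 − Φ(2.49/√14.16)) = 2(1 − Φ(0.6617)) ≈ 0.5082

By the reflection principle for standard BM, P(τ_b ≤ t) = 2 · P(B_t ≥ b). Since B_t ~ N(0, t), P(B_t ≥ 2.49) = 1 − Φ(2.49/√t) = 1 − Φ(2.49/√14.16) = 1 − Φ(0.6617) ≈ 0.25408. Doubling: P(τ_{2.49} ≤ 14.16) ≈ 2 · 0.25408 = 0.50816 ≈ 0.5082.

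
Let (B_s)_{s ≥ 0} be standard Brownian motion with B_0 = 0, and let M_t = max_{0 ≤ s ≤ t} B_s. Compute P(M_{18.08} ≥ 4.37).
P(M_{18.08} ≥ 4.37) = 2·P(B_{18.08} ≥ 4.37) = 2(1 − Φ(4.37/√18.08)) ≈ 0.3041

By the reflection principle for Brownian motion, P(M_t ≥ a) = 2 · P(B_t ≥ a) for a ≥ 0. Since B_t ~ N(0, t), P(B_t ≥ 4.37) = 1 − Φ(4.37/√t) = 1 − Φ(4.37/√18.08) = 1 − Φ(1.0277). So
  P(M_{18.08} ≥ 4.37) = 2(1 − Φ(1.0277)) ≈ 0.3041.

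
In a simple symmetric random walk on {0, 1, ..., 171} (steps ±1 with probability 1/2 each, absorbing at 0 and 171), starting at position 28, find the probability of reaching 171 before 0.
P(hit 171 before 0) = 28/171

Let u_k = P(hit 171 before 0 | start at k). Then u_0 = 0, u_171 = 1, and u_k = u_{k-1}/2 + u_{k+1}/2 for 1 ≤ k ≤ 170. This harmonic recurrence is solved by u_k = k/171, giving u_28 = 28/171.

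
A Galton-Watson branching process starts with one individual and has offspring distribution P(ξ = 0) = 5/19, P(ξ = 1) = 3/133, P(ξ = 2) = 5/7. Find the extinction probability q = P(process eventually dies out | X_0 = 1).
q = 7/19

The pgf is f(s) = 5/19 + 3/133·s + 5/7·s². The extinction probability q is the smallest fixed point of f in [0, 1]. Setting s = f(s):
  5/7·s² + (3/133 − 1)·s + 5/19 = 0
  5/7·s² − (5/19 + 5/7)·s + 5/19 = 0
which factors as (s − 1)·(5/7·s − 5/19) = 0, giving roots s = 1 and s = (5/19)/(5/7) = 7/19.
Mean offspring μ = 3/133 + 2·5/7 = 193/133 > 1 (supercritical), so q < 1. The extinction probability is the smaller root: q = (5/19)/(5/7) = 7/19.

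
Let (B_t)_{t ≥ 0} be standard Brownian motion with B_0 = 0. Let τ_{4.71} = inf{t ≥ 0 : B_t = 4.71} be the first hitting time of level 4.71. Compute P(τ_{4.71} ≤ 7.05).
P(τ_{4.71} ≤ 7.05) = 2(1 − Φ(4.71/√7.05)) = 2(1 − Φ(1.7739)) ≈ 0.0761

By the reflection principle for standard BM, P(τ_b ≤ t) = 2 · P(B_t ≥ b). Since B_t ~ N(0, t), P(B_t ≥ 4.71) = 1 − Φ(4.71/√t) = 1 − Φ(4.71/√7.05) = 1 − Φ(1.7739) ≈ 0.03804. Doubling: P(τ_{4.71} ≤ 7.05) ≈ 2 · 0.03804 = 0.07608 ≈ 0.0761.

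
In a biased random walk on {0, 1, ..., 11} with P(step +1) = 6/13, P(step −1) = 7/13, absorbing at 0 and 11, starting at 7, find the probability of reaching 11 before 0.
P(hit 11 before 0) = (1 − (7/6)^7) / (1 − (7/6)^11) = 704514672/1614529687

Let u_k denote P(reach 11 before 0 | start at k). Boundary: u_0 = 0, u_11 = 1. Recurrence: u_k = 6/13·u_{k+1} + 7/13·u_{k-1} for 1 ≤ k ≤ 10. Try u_k = A + B·r^k with r = q/p = (7/13)/(6/13) = 7/6. Substitution satisfies the recurrence; boundary conditions give:
  u_k = (1 − r^k) / (1 − r^N) = (1 − (7/6)^7) / (1 − (7/6)^11) = 704514672/1614529687.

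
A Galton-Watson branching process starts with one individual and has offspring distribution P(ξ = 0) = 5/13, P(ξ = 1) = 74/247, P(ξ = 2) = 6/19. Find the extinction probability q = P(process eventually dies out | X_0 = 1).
q = 1

Mean offspring μ = 0·5/13 + 1·74/247 + 2·6/19 = 230/247 ≤ 1. For μ ≤ 1 with offspring not concentrated at 1, the Galton-Watson process goes extinct almost surely, so q = 1.
(Algebraic check: The pgf is f(s) = 5/13 + 74/247·s + 6/19·s². The extinction probability q is the smallest fixed point of f in [0, 1]. Setting s = f(s):
  6/19·s² + (74/247 − 1)·s + 5/13 = 0
  6/19·s² − (5/13 + 6/19)·s + 5/13 = 0
which factors as (s − 1)·(6/19·s − 5/13) = 0, giving roots s = 1 and s = (5/13)/(6/19) = 95/78. Since 95/78 ≥ 1, the smallest root in [0, 1] is s = 1.)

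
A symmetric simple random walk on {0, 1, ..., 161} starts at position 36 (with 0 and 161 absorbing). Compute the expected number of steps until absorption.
E[τ | X_0 = 36] = 4500

Let v_k = E[τ | X_0 = k]. Boundary: v_0 = v_161 = 0. Recurrence: v_k = 1 + (v_{k-1} + v_{k+1})/2 for 1 ≤ k ≤ 160. The particular solution to v_k − (v_{k-1} + v_{k+1})/2 = 1 is v_k = −k^2. Adding homogeneous solution A + B k and matching boundaries gives v_k = k (161 − k). Substituting k = 36: v_36 = 36 · 125 = 4500.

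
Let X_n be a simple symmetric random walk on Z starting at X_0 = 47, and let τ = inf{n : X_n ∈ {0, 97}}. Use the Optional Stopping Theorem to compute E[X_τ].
E[X_τ] = 47

X_n is a martingale and τ is a bounded-mean stopping time (indeed τ is finite a.s. with bounded expectation since the walk is in a bounded region). By the OST, E[X_τ] = E[X_0] = 47. Equivalently: E[X_τ] = 97 · P(hit 97 first) + 0 · P(hit 0 first) = 97 · (47/97) = 47.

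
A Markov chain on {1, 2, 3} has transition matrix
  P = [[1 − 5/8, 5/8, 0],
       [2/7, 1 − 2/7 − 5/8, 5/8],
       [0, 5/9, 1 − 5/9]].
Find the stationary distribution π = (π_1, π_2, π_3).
π = (128/723, 280/723, 105/241)

This is a birth-death chain on three states, which satisfies detailed balance: π_1 · P_{12} = π_2 · P_{21} and π_2 · P_{23} = π_3 · P_{32}.
From π_1 · 5/8 = π_2 · 2/7: π_2/π_1 = (5/8)/(2/7) = 35/16.
From π_2 · 5/8 = π_3 · 5/9: π_3/π_2 = (5/8)/(5/9) = 9/8.
Take π_1 proportional to 1; then unnormalized π = (1, 35/16, 315/128). Normalize by dividing by the sum 723/128:
  π = (128/723, 280/723, 105/241).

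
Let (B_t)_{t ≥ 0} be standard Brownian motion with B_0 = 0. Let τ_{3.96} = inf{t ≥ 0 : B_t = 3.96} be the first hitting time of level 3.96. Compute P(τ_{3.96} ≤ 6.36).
P(τ_{3.96} ≤ 6.36) = 2(1 − Φ(3.96/√6.36)) = 2(1 − Φ(1.5702)) ≈ 0.1164

By the reflection principle for standard BM, P(τ_b ≤ t) = 2 · P(B_t ≥ b). Since B_t ~ N(0, t), P(B_t ≥ 3.96) = 1 − Φ(3.96/√t) = 1 − Φ(3.96/√6.36) = 1 − Φ(1.5702) ≈ 0.05818. Doubling: P(τ_{3.96} ≤ 6.36) ≈ 2 · 0.05818 = 0.11636 ≈ 0.1164.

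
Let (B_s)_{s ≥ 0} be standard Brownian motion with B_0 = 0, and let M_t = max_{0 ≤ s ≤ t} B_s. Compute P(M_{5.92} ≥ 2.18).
P(M_{5.92} ≥ 2.18) = 2·P(B_{5.92} ≥ 2.18) = 2(1 − Φ(2.18/√5.92)) ≈ 0.3703

By the reflection principle for Brownian motion, P(M_t ≥ a) = 2 · P(B_t ≥ a) for a ≥ 0. Since B_t ~ N(0, t), P(B_t ≥ 2.18) = 1 − Φ(2.18/√t) = 1 − Φ(2.18/√5.92) = 1 − Φ(0.8960). So
  P(M_{5.92} ≥ 2.18) = 2(1 − Φ(0.8960)) ≈ 0.3703.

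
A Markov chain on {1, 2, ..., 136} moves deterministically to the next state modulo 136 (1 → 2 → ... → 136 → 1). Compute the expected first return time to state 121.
E[T_121 | X_0 = 121] = 136

The chain cycles deterministically, so starting at state 121 it returns in exactly 136 steps. Equivalently, the stationary distribution is uniform π_j = 1/136 for every state j, so by Kac's formula E[T_121] = 1/π_121 = 136.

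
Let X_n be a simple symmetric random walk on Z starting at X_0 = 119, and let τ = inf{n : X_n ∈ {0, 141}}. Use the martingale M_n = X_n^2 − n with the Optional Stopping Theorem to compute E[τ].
E[τ] = 2618

M_n = X_n^2 − n is a martingale (since E[X_{n+1}^2 | F_n] = X_n^2 + 1). By OST (τ has finite mean in a bounded region), E[M_τ] = E[M_0] = X_0^2 − 0 = 119^2 = 14161. Also E[M_τ] = E[X_τ^2] − E[τ]. The walk exits at 0 or 141, with P(hit 141 first) = 119/141, so E[X_τ^2] = 141^2 · 119/141 + 0 = 16779. Thus E[τ] = E[X_τ^2] − E[M_τ] = 16779 − 14161 = 2618 = 119(141 − 119) = 2618.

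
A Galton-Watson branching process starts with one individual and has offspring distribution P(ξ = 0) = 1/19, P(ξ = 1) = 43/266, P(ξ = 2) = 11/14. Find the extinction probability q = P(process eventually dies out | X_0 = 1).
q = 14/209

The pgf is f(s) = 1/19 + 43/266·s + 11/14·s². The extinction probability q is the smallest fixed point of f in [0, 1]. Setting s = f(s):
  11/14·s² + (43/266 − 1)·s + 1/19 = 0
  11/14·s² − (1/19 + 11/14)·s + 1/19 = 0
which factors as (s − 1)·(11/14·s − 1/19) = 0, giving roots s = 1 and s = (1/19)/(11/14) = 14/209.
Mean offspring μ = 43/266 + 2·11/14 = 461/266 > 1 (supercritical), so q < 1. The extinction probability is the smaller root: q = (1/19)/(11/14) = 14/209.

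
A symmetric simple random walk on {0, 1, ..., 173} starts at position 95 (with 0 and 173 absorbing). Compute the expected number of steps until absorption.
E[τ | X_0 = 95] = 7410

Let v_k = E[τ | X_0 = k]. Boundary: v_0 = v_173 = 0. Recurrence: v_k = 1 + (v_{k-1} + v_{k+1})/2 for 1 ≤ k ≤ 172. The particular solution to v_k − (v_{k-1} + v_{k+1})/2 = 1 is v_k = −k^2. Adding homogeneous solution A + B k and matching boundaries gives v_k = k (173 − k). Substituting k = 95: v_95 = 95 · 78 = 7410.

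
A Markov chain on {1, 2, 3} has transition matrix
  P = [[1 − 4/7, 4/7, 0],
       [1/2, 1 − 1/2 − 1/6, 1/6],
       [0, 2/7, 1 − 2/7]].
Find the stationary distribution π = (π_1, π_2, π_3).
π = (21/59, 24/59, 14/59)

This is a birth-death chain on three states, which satisfies detailed balance: π_1 · P_{12} = π_2 · P_{21} and π_2 · P_{23} = π_3 · P_{32}.
From π_1 · 4/7 = π_2 · 1/2: π_2/π_1 = (4/7)/(1/2) = 8/7.
From π_2 · 1/6 = π_3 · 2/7: π_3/π_2 = (1/6)/(2/7) = 7/12.
Take π_1 proportional to 1; then unnormalized π = (1, 8/7, 2/3). Normalize by dividing by the sum 59/21:
  π = (21/59, 24/59, 14/59).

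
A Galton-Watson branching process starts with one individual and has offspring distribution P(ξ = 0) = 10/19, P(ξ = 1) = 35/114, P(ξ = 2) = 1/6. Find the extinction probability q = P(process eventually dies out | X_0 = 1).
q = 1

Mean offspring μ = 0·10/19 + 1·35/114 + 2·1/6 = 73/114 ≤ 1. For μ ≤ 1 with offspring not concentrated at 1, the Galton-Watson process goes extinct almost surely, so q = 1.
(Algebraic check: The pgf is f(s) = 10/19 + 35/114·s + 1/6·s². The extinction probability q is the smallest fixed point of f in [0, 1]. Setting s = f(s):
  1/6·s² + (35/114 − 1)·s + 10/19 = 0
  1/6·s² − (10/19 + 1/6)·s + 10/19 = 0
which factors as (s − 1)·(1/6·s − 10/19) = 0, giving roots s = 1 and s = (10/19)/(1/6) = 60/19. Since 60/19 ≥ 1, the smallest root in [0, 1] is s = 1.)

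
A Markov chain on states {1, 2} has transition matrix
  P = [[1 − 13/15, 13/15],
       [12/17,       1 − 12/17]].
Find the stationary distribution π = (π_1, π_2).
π_1 = 180/401, π_2 = 221/401

Solve πP = π with π_1 + π_2 = 1. From πP = π: π_1 · (1 − 13/15) + π_2 · 12/17 = π_1 ⇒ π_2 · 12/17 = π_1 · 13/15 ⇒ π_2/π_1 = (13/15)/(12/17) = 221/180. Together with π_1 + π_2 = 1:
  π_1 = (12/17)/(13/15 + 12/17) = (12/17)/(401/255) = 180/401,
  π_2 = (13/15)/(13/15 + 12/17) = (13/15)/(401/255) = 221/401.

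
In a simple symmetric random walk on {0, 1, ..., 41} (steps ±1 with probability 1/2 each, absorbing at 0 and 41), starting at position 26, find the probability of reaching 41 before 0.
P(hit 41 before 0) = 26/41

Let u_k = P(hit 41 before 0 | start at k). Then u_0 = 0, u_41 = 1, and u_k = u_{k-1}/2 + u_{k+1}/2 for 1 ≤ k ≤ 40. This harmonic recurrence is solved by u_k = k/41, giving u_26 = 26/41.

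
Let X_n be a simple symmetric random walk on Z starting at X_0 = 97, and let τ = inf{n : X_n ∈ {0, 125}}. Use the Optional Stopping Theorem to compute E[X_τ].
E[X_τ] = 97

X_n is a martingale and τ is a bounded-mean stopping time (indeed τ is finite a.s. with bounded expectation since the walk is in a bounded region). By the OST, E[X_τ] = E[X_0] = 97. Equivalently: E[X_τ] = 125 · P(hit 125 first) + 0 · P(hit 0 first) = 125 · (97/125) = 97.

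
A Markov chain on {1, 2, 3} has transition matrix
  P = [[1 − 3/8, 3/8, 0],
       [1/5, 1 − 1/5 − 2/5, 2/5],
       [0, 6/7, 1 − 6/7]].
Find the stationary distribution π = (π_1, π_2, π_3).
π = (4/15, 1/2, 7/30)

This is a birth-death chain on three states, which satisfies detailed balance: π_1 · P_{12} = π_2 · P_{21} and π_2 · P_{23} = π_3 · P_{32}.
From π_1 · 3/8 = π_2 · 1/5: π_2/π_1 = (3/8)/(1/5) = 15/8.
From π_2 · 2/5 = π_3 · 6/7: π_3/π_2 = (2/5)/(6/7) = 7/15.
Take π_1 proportional to 1; then unnormalized π = (1, 15/8, 7/8). Normalize by dividing by the sum 15/4:
  π = (4/15, 1/2, 7/30).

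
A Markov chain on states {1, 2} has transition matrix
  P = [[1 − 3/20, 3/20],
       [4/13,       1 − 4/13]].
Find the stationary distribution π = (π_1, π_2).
π_1 = 80/119, π_2 = 39/119

Solve πP = π with π_1 + π_2 = 1. From πP = π: π_1 · (1 − 3/20) + π_2 · 4/13 = π_1 ⇒ π_2 · 4/13 = π_1 · 3/20 ⇒ π_2/π_1 = (3/20)/(4/13) = 39/80. Together with π_1 + π_2 = 1:
  π_1 = (4/13)/(3/20 + 4/13) = (4/13)/(119/260) = 80/119,
  π_2 = (3/20)/(3/20 + 4/13) = (3/20)/(119/260) = 39/119.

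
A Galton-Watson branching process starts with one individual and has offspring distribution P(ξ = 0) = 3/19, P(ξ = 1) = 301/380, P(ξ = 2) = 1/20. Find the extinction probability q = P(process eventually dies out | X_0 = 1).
q = 1

Mean offspring μ = 0·3/19 + 1·301/380 + 2·1/20 = 339/380 ≤ 1. For μ ≤ 1 with offspring not concentrated at 1, the Galton-Watson process goes extinct almost surely, so q = 1.
(Algebraic check: The pgf is f(s) = 3/19 + 301/380·s + 1/20·s². The extinction probability q is the smallest fixed point of f in [0, 1]. Setting s = f(s):
  1/20·s² + (301/380 − 1)·s + 3/19 = 0
  1/20·s² − (3/19 + 1/20)·s + 3/19 = 0
which factors as (s − 1)·(1/20·s − 3/19) = 0, giving roots s = 1 and s = (3/19)/(1/20) = 60/19. Since 60/19 ≥ 1, the smallest root in [0, 1] is s = 1.)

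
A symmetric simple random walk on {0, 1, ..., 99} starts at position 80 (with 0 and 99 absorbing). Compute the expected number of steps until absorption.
E[τ | X_0 = 80] = 1520

Let v_k = E[τ | X_0 = k]. Boundary: v_0 = v_99 = 0. Recurrence: v_k = 1 + (v_{k-1} + v_{k+1})/2 for 1 ≤ k ≤ 98. The particular solution to v_k − (v_{k-1} + v_{k+1})/2 = 1 is v_k = −k^2. Adding homogeneous solution A + B k and matching boundaries gives v_k = k (99 − k). Substituting k = 80: v_80 = 80 · 19 = 1520.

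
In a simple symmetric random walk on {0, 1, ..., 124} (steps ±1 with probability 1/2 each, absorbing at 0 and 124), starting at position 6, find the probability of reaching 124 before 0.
P(hit 124 before 0) = 6/124 = 3/62

Let u_k = P(hit 124 before 0 | start at k). Then u_0 = 0, u_124 = 1, and u_k = u_{k-1}/2 + u_{k+1}/2 for 1 ≤ k ≤ 123. This harmonic recurrence is solved by u_k = k/124, giving u_6 = 6/124 = 3/62.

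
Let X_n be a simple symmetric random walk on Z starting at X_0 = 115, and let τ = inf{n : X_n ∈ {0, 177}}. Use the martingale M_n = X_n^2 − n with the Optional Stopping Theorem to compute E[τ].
E[τ] = 7130

M_n = X_n^2 − n is a martingale (since E[X_{n+1}^2 | F_n] = X_n^2 + 1). By OST (τ has finite mean in a bounded region), E[M_τ] = E[M_0] = X_0^2 − 0 = 115^2 = 13225. Also E[M_τ] = E[X_τ^2] − E[τ]. The walk exits at 0 or 177, with P(hit 177 first) = 115/177, so E[X_τ^2] = 177^2 · 115/177 + 0 = 20355. Thus E[τ] = E[X_τ^2] − E[M_τ] = 20355 − 13225 = 7130 = 115(177 − 115) = 7130.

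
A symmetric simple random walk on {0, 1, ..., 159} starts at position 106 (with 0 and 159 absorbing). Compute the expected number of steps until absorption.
E[τ | X_0 = 106] = 5618

Let v_k = E[τ | X_0 = k]. Boundary: v_0 = v_159 = 0. Recurrence: v_k = 1 + (v_{k-1} + v_{k+1})/2 for 1 ≤ k ≤ 158. The particular solution to v_k − (v_{k-1} + v_{k+1})/2 = 1 is v_k = −k^2. Adding homogeneous solution A + B k and matching boundaries gives v_k = k (159 − k). Substituting k = 106: v_106 = 106 · 53 = 5618.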